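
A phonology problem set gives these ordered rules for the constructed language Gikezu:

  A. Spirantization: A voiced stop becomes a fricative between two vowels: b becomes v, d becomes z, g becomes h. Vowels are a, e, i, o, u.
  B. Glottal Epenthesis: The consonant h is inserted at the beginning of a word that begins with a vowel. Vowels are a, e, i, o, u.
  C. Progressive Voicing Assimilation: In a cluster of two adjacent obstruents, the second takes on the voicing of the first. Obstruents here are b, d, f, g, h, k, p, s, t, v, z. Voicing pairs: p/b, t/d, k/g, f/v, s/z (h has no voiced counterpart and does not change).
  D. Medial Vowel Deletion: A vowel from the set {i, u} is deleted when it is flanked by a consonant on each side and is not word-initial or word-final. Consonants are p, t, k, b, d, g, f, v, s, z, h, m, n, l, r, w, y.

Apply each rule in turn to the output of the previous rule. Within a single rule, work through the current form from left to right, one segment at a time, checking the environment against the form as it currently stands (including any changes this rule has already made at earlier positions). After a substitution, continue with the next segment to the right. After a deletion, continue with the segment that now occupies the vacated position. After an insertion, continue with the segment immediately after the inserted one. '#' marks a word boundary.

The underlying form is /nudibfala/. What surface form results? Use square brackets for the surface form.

A Spirantization: [nudibfala] → [nuzibfala]
B Glottal Epenthesis: no change — [nuzibfala]
C Progressive Voicing Assimilation: [nuzibfala] → [nuzibvala]
D Medial Vowel Deletion: [nuzibvala] → [nzbvala]

[nzbvala]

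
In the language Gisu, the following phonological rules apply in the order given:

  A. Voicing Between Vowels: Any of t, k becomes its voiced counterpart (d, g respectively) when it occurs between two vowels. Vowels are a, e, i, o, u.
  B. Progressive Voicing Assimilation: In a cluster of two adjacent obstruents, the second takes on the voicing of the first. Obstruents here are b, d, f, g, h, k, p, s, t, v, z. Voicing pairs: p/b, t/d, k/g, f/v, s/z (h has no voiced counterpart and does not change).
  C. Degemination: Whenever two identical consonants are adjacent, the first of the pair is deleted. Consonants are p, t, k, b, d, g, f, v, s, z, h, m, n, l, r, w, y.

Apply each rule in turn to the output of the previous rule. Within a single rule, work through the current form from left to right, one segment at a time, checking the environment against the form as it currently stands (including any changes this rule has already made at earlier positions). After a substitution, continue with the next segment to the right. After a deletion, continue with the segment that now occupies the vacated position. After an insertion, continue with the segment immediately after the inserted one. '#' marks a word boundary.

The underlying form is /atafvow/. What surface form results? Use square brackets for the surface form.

A Voicing Between Vowels: [atafvow] → [adafvow]
B Progressive Voicing Assimilation: [adafvow] → [adaffow]
C Degemination: [adaffow] → [adafow]

[adafow]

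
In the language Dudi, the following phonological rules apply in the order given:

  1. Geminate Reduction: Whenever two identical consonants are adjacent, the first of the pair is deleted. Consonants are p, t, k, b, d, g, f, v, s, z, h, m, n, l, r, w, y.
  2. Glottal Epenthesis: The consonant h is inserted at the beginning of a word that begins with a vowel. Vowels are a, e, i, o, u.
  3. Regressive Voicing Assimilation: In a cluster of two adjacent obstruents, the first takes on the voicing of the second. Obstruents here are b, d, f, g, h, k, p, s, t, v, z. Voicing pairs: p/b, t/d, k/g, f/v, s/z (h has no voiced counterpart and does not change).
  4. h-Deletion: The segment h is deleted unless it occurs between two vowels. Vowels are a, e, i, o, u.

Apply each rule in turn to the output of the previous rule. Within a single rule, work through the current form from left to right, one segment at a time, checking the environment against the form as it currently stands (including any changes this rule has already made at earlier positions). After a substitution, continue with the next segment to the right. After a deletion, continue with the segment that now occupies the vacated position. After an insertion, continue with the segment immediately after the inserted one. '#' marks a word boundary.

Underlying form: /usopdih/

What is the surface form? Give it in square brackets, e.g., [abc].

[usobdi]

1 Geminate Reduction: no change — [usopdih]
2 Glottal Epenthesis: [usopdih] → [husopdih]
3 Regressive Voicing Assimilation: [husopdih] → [husobdih]
4 h-Deletion: [husobdih] → [usobdi]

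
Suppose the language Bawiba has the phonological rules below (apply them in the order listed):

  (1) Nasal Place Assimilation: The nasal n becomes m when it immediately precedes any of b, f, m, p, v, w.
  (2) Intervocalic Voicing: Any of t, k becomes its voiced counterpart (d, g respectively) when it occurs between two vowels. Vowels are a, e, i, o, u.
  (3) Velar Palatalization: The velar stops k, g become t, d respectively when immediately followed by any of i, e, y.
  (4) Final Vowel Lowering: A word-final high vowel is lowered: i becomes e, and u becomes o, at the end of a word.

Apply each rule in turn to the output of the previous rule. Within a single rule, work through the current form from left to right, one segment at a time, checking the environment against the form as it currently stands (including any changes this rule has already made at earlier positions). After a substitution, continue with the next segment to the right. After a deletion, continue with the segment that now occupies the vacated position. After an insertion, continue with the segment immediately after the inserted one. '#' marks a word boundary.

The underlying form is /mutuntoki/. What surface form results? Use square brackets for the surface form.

(1) Nasal Place Assimilation: no change — [mutuntoki]
(2) Intervocalic Voicing: [mutuntoki] → [muduntogi]
(3) Velar Palatalization: [muduntogi] → [muduntodi]
(4) Final Vowel Lowering: [muduntodi] → [muduntode]

[muduntode]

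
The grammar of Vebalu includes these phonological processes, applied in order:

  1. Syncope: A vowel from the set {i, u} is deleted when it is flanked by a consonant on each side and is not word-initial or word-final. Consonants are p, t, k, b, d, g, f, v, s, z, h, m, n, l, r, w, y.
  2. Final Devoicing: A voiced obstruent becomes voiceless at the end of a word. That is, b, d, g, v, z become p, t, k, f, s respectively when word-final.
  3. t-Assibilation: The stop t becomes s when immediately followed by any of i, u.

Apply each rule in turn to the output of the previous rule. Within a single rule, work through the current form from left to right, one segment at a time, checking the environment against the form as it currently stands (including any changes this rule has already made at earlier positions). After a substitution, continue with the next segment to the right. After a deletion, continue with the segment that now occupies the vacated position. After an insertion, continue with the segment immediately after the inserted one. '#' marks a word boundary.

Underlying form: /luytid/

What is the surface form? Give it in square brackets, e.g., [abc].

[lytt]

1 Syncope: [luytid] → [lytd]
2 Final Devoicing: [lytd] → [lytt]
3 t-Assibilation: no change — [lytt]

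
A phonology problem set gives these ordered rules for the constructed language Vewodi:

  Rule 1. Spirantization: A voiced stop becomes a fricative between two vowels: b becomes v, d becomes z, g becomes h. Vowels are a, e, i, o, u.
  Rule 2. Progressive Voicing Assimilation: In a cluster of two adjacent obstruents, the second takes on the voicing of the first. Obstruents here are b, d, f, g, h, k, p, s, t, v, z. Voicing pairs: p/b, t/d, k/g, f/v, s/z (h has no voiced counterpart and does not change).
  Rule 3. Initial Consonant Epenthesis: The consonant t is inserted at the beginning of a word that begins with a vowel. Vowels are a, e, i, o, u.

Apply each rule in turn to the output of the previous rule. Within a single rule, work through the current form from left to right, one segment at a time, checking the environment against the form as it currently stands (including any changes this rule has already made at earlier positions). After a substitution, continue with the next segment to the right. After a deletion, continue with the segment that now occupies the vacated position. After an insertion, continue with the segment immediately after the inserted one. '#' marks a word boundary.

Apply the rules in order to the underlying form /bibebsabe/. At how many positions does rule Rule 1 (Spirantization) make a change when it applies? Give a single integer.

2

Rule 1 Spirantization: [bibebsabe] → [bivebsave]
Rule 2 Progressive Voicing Assimilation: [bivebsave] → [bivebzave]
Rule 3 Initial Consonant Epenthesis: no change — [bivebzave]
Rule Rule 1 changed 2 position(s).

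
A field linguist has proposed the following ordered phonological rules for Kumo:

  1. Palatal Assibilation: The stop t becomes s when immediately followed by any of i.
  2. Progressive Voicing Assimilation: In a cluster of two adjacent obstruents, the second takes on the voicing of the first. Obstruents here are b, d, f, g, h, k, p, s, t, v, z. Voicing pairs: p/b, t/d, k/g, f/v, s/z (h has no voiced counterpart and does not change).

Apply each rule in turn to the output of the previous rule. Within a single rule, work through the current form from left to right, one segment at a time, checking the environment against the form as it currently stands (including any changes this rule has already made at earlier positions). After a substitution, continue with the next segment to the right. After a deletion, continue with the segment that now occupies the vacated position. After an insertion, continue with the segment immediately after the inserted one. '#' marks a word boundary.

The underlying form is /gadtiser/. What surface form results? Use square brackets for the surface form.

1 Palatal Assibilation: [gadtiser] → [gadsiser]
2 Progressive Voicing Assimilation: [gadsiser] → [gadziser]

[gadziser]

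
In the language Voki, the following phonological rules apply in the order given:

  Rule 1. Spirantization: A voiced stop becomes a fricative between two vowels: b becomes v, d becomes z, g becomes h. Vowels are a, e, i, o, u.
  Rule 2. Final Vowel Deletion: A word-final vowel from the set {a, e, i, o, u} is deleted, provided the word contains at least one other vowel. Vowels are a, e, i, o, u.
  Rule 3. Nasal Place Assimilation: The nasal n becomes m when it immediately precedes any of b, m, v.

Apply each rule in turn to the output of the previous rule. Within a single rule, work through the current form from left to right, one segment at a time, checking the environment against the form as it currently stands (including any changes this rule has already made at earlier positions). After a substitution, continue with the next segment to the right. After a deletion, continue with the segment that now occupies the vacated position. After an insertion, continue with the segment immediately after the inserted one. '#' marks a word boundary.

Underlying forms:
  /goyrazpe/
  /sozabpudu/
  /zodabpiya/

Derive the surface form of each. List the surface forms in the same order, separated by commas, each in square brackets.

[goyrazp], [sozabpuz], [zozabpiy]

/goyrazpe/:
  Rule 1 Spirantization: no change — [goyrazpe]
  Rule 2 Final Vowel Deletion: [goyrazpe] → [goyrazp]
  Rule 3 Nasal Place Assimilation: no change — [goyrazp]
/sozabpudu/:
  Rule 1 Spirantization: [sozabpudu] → [sozabpuzu]
  Rule 2 Final Vowel Deletion: [sozabpuzu] → [sozabpuz]
  Rule 3 Nasal Place Assimilation: no change — [sozabpuz]
/zodabpiya/:
  Rule 1 Spirantization: [zodabpiya] → [zozabpiya]
  Rule 2 Final Vowel Deletion: [zozabpiya] → [zozabpiy]
  Rule 3 Nasal Place Assimilation: no change — [zozabpiy]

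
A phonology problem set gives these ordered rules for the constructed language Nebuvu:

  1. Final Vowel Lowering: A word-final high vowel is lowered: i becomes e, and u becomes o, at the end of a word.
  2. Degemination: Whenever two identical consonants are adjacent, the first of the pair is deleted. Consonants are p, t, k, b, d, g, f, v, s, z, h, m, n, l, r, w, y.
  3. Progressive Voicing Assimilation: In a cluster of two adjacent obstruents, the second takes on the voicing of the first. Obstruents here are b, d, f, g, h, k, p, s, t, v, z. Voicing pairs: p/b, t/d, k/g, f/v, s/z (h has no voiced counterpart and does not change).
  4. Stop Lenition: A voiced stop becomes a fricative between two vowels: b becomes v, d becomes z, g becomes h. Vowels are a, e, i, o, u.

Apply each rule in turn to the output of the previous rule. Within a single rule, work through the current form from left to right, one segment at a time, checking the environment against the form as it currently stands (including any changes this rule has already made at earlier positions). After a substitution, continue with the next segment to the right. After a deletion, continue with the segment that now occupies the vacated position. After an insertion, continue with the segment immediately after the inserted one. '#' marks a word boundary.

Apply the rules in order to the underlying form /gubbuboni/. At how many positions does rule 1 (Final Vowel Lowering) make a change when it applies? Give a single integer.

1

1 Final Vowel Lowering: [gubbuboni] → [gubbubone]
2 Degemination: [gubbubone] → [gububone]
3 Progressive Voicing Assimilation: no change — [gububone]
4 Stop Lenition: [gububone] → [guvuvone]
Rule 1 changed 1 position(s).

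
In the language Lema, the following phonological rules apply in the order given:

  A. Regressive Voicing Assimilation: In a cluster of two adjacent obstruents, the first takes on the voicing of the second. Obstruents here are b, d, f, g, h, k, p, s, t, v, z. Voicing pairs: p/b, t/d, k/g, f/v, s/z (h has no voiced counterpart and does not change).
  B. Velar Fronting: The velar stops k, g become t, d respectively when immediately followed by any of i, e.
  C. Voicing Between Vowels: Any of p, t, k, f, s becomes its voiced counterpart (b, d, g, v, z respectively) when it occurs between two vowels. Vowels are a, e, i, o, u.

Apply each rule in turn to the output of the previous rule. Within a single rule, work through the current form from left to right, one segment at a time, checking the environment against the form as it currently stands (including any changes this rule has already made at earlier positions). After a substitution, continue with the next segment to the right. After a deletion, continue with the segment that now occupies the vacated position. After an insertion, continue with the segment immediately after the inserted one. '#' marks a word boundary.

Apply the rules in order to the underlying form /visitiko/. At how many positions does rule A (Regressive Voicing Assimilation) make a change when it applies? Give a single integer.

0

A Regressive Voicing Assimilation: no change — [visitiko]
B Velar Fronting: no change — [visitiko]
C Voicing Between Vowels: [visitiko] → [vizidigo]
Rule A changed 0 position(s).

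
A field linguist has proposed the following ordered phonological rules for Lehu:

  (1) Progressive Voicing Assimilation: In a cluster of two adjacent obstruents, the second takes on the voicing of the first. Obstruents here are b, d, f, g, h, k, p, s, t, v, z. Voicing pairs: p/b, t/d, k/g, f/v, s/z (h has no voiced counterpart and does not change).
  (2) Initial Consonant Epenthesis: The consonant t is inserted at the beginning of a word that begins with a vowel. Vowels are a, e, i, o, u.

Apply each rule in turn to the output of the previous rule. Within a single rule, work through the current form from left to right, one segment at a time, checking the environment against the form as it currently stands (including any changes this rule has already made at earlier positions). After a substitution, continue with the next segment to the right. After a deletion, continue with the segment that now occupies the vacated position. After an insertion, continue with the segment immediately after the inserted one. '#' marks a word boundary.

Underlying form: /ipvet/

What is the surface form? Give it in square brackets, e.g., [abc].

(1) Progressive Voicing Assimilation: [ipvet] → [ipfet]
(2) Initial Consonant Epenthesis: [ipfet] → [tipfet]

[tipfet]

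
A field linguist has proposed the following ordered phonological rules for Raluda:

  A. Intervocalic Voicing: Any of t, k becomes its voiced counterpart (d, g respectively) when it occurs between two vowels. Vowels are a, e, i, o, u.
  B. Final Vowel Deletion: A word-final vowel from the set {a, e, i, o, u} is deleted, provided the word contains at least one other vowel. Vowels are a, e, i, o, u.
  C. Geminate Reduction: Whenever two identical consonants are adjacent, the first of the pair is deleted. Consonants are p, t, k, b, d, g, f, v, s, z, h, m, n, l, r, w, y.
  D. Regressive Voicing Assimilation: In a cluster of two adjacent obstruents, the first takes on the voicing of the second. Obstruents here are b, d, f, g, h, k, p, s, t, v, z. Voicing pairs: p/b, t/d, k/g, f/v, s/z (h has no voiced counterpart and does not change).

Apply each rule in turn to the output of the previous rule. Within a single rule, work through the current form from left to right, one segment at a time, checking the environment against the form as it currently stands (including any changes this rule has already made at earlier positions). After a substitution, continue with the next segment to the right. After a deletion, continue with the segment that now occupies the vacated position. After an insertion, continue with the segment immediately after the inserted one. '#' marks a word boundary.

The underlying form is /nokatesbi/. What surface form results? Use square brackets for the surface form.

A Intervocalic Voicing: [nokatesbi] → [nogadesbi]
B Final Vowel Deletion: [nogadesbi] → [nogadesb]
C Geminate Reduction: no change — [nogadesb]
D Regressive Voicing Assimilation: [nogadesb] → [nogadezb]

[nogadezb]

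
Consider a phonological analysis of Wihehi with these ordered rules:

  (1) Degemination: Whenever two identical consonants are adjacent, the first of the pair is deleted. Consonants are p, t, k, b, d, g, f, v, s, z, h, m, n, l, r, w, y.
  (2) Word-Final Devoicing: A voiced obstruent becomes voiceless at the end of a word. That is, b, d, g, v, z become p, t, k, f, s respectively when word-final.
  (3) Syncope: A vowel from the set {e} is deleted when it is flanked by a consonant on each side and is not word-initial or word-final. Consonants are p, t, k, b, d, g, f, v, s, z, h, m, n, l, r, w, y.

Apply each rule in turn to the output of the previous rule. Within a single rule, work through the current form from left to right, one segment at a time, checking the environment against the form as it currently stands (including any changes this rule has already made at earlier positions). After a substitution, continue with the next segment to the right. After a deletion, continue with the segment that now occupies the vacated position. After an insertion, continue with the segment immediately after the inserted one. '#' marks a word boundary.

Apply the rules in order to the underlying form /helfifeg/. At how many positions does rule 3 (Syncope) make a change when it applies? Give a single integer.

(1) Degemination: no change — [helfifeg]
(2) Word-Final Devoicing: [helfifeg] → [helfifek]
(3) Syncope: [helfifek] → [hlfifk]
Rule 3 changed 2 position(s).

2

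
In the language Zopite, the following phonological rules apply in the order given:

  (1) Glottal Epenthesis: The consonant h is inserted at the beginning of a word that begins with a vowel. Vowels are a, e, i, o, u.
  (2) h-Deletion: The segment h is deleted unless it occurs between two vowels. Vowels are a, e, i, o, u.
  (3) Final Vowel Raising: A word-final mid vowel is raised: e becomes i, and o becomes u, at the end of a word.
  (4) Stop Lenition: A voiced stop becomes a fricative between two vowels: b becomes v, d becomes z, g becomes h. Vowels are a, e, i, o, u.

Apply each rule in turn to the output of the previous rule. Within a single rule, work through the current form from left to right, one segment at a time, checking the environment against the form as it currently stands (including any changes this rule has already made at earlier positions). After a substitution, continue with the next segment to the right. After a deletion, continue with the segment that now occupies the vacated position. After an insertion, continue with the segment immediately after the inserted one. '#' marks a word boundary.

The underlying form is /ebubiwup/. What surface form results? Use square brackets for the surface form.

(1) Glottal Epenthesis: [ebubiwup] → [hebubiwup]
(2) h-Deletion: [hebubiwup] → [ebubiwup]
(3) Final Vowel Raising: no change — [ebubiwup]
(4) Stop Lenition: [ebubiwup] → [evuviwup]

[evuviwup]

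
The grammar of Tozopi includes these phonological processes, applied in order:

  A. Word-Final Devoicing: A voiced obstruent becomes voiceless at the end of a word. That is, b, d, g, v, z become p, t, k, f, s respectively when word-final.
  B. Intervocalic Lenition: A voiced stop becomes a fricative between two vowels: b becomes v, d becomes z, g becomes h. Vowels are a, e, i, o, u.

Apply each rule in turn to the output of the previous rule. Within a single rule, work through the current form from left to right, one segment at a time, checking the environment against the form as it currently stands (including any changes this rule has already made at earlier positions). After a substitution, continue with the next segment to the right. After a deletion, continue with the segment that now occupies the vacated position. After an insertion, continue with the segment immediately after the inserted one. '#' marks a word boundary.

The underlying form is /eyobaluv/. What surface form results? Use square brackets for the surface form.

A Word-Final Devoicing: [eyobaluv] → [eyobaluf]
B Intervocalic Lenition: [eyobaluf] → [eyovaluf]

[eyovaluf]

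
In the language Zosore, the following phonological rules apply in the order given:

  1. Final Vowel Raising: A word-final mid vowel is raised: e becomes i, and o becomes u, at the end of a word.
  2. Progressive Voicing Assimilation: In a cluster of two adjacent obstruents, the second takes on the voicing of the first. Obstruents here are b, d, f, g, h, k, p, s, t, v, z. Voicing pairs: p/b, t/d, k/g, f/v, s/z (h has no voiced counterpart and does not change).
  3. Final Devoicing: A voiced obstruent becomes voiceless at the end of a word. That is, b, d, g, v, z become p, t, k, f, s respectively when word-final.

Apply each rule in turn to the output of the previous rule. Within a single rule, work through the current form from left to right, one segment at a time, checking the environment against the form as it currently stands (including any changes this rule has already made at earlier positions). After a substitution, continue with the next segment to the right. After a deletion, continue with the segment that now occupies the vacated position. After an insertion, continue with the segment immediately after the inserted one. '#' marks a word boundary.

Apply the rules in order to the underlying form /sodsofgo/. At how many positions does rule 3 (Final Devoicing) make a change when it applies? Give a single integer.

0

1 Final Vowel Raising: [sodsofgo] → [sodsofgu]
2 Progressive Voicing Assimilation: [sodsofgu] → [sodzofku]
3 Final Devoicing: no change — [sodzofku]
Rule 3 changed 0 position(s).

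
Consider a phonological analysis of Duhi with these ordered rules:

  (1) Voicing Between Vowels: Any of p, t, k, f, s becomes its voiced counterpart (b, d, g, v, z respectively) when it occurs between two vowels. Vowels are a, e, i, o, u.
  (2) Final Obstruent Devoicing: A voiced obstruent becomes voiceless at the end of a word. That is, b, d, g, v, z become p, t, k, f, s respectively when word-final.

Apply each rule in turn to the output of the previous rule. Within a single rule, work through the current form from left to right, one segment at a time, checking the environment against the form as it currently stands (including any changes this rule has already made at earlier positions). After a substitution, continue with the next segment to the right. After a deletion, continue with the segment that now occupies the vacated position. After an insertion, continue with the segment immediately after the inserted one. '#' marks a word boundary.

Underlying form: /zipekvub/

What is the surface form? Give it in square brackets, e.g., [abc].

[zibekvup]

(1) Voicing Between Vowels: [zipekvub] → [zibekvub]
(2) Final Obstruent Devoicing: [zibekvub] → [zibekvup]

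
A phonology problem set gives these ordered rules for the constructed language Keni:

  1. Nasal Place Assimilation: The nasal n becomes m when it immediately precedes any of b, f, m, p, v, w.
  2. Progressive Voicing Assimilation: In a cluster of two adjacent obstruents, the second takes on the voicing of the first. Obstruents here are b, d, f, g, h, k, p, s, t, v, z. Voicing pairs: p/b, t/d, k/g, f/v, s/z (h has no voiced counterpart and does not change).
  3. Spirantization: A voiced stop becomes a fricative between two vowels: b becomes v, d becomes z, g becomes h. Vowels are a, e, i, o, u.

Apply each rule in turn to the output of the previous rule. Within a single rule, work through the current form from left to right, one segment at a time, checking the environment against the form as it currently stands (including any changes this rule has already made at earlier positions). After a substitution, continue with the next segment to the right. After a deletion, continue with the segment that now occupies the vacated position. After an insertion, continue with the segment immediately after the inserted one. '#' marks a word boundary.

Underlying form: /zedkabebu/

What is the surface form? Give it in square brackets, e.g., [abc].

[zedgavevu]

1 Nasal Place Assimilation: no change — [zedkabebu]
2 Progressive Voicing Assimilation: [zedkabebu] → [zedgabebu]
3 Spirantization: [zedgabebu] → [zedgavevu]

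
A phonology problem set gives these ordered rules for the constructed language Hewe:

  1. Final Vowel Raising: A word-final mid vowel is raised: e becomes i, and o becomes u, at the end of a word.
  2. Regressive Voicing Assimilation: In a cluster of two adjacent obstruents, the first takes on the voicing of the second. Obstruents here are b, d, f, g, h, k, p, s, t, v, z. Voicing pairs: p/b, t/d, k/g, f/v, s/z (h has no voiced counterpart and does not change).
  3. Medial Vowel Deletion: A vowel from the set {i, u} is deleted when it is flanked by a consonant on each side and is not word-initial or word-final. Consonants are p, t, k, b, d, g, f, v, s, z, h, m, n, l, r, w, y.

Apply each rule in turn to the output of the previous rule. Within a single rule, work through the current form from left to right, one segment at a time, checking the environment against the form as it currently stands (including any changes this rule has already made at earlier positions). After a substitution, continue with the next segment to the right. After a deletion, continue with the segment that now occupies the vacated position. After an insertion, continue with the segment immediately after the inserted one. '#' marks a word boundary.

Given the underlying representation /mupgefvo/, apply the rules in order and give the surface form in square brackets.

[mbgevvu]

1 Final Vowel Raising: [mupgefvo] → [mupgefvu]
2 Regressive Voicing Assimilation: [mupgefvu] → [mubgevvu]
3 Medial Vowel Deletion: [mubgevvu] → [mbgevvu]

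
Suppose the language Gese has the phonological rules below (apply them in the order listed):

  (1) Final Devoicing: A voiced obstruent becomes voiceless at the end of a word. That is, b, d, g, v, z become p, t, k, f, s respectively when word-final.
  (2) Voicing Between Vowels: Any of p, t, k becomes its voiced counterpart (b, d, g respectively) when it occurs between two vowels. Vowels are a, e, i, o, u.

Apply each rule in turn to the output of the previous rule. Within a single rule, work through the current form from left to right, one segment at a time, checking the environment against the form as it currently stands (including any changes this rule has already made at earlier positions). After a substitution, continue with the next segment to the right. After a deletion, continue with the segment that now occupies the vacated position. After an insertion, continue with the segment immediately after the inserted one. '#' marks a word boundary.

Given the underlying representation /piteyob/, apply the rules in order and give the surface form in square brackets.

(1) Final Devoicing: [piteyob] → [piteyop]
(2) Voicing Between Vowels: [piteyop] → [pideyop]

[pideyop]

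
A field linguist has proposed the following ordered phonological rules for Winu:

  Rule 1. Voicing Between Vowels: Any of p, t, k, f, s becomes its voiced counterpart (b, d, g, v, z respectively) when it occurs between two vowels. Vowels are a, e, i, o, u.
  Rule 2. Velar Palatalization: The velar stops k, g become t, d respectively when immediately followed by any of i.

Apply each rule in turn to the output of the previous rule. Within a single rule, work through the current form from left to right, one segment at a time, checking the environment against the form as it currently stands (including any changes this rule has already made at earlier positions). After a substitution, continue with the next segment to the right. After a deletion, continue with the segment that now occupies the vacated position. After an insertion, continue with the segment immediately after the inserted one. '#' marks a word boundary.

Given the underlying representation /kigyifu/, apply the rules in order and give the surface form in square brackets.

[tigyivu]

Rule 1 Voicing Between Vowels: [kigyifu] → [kigyivu]
Rule 2 Velar Palatalization: [kigyivu] → [tigyivu]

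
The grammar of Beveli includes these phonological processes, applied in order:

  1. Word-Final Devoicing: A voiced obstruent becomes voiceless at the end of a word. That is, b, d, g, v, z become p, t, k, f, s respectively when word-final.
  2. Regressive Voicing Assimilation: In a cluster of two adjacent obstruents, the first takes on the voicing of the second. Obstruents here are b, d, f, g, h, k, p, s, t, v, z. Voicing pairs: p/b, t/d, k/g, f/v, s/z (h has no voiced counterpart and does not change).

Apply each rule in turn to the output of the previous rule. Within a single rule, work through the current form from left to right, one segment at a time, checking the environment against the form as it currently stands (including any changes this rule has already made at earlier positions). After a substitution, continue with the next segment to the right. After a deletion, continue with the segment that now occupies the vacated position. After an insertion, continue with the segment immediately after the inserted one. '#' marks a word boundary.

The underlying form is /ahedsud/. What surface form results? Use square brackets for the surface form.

1 Word-Final Devoicing: [ahedsud] → [ahedsut]
2 Regressive Voicing Assimilation: [ahedsut] → [ahetsut]

[ahetsut]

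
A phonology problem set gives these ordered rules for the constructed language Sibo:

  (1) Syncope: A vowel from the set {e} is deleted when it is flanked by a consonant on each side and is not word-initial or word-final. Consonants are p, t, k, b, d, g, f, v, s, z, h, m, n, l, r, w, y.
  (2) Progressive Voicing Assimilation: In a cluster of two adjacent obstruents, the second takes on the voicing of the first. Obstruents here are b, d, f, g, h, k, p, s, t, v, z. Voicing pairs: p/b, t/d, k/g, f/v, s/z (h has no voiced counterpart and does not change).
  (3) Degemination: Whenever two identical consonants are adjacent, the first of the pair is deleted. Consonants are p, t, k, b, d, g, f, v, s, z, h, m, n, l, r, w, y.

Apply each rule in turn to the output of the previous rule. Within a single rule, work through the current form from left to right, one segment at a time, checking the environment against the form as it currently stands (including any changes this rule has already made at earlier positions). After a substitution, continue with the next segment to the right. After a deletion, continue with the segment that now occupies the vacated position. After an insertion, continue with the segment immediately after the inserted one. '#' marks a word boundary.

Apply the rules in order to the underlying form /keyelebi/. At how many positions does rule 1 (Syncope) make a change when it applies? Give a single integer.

(1) Syncope: [keyelebi] → [kylbi]
(2) Progressive Voicing Assimilation: no change — [kylbi]
(3) Degemination: no change — [kylbi]
Rule 1 changed 3 position(s).

3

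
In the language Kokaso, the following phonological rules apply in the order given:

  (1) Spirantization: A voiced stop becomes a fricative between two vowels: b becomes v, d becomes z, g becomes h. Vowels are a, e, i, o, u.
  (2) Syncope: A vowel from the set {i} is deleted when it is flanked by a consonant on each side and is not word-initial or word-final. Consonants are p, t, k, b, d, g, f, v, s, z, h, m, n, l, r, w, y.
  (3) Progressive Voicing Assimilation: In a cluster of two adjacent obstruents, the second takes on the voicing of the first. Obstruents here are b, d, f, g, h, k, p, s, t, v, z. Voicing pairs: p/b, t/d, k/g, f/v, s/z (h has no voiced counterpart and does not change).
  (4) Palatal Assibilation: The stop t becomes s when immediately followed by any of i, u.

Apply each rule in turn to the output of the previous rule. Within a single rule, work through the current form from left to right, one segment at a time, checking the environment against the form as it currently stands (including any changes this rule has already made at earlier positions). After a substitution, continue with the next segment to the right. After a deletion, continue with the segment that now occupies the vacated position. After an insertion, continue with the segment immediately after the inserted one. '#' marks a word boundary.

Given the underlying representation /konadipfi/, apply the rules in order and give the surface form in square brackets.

(1) Spirantization: [konadipfi] → [konazipfi]
(2) Syncope: [konazipfi] → [konazpfi]
(3) Progressive Voicing Assimilation: [konazpfi] → [konazbvi]
(4) Palatal Assibilation: no change — [konazbvi]

[konazbvi]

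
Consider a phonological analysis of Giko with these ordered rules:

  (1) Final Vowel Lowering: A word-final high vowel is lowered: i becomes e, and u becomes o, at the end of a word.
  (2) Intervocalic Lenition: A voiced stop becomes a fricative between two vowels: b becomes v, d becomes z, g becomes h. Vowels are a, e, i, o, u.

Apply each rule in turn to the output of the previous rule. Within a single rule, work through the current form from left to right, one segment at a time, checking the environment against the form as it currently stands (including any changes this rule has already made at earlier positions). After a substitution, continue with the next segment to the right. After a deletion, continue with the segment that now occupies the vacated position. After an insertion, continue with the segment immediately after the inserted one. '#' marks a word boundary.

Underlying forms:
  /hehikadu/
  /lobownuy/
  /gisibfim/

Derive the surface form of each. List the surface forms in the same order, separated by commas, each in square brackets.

[hehikazo], [lovownuy], [gisibfim]

/hehikadu/:
  (1) Final Vowel Lowering: [hehikadu] → [hehikado]
  (2) Intervocalic Lenition: [hehikado] → [hehikazo]
/lobownuy/:
  (1) Final Vowel Lowering: no change — [lobownuy]
  (2) Intervocalic Lenition: [lobownuy] → [lovownuy]
/gisibfim/:
  (1) Final Vowel Lowering: no change — [gisibfim]
  (2) Intervocalic Lenition: no change — [gisibfim]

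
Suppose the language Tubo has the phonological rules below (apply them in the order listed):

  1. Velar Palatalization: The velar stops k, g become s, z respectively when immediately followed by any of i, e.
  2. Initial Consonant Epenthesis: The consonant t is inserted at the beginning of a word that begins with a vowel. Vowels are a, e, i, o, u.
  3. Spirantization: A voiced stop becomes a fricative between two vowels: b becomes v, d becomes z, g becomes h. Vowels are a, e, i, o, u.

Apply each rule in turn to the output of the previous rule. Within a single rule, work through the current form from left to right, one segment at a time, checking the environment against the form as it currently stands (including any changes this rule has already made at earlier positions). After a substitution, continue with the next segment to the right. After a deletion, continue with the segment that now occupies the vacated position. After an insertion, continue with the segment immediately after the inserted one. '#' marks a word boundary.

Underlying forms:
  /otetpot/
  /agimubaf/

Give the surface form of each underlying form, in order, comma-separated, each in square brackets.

/otetpot/:
  1 Velar Palatalization: no change — [otetpot]
  2 Initial Consonant Epenthesis: [otetpot] → [totetpot]
  3 Spirantization: no change — [totetpot]
/agimubaf/:
  1 Velar Palatalization: [agimubaf] → [azimubaf]
  2 Initial Consonant Epenthesis: [azimubaf] → [tazimubaf]
  3 Spirantization: [tazimubaf] → [tazimuvaf]

[totetpot], [tazimuvaf]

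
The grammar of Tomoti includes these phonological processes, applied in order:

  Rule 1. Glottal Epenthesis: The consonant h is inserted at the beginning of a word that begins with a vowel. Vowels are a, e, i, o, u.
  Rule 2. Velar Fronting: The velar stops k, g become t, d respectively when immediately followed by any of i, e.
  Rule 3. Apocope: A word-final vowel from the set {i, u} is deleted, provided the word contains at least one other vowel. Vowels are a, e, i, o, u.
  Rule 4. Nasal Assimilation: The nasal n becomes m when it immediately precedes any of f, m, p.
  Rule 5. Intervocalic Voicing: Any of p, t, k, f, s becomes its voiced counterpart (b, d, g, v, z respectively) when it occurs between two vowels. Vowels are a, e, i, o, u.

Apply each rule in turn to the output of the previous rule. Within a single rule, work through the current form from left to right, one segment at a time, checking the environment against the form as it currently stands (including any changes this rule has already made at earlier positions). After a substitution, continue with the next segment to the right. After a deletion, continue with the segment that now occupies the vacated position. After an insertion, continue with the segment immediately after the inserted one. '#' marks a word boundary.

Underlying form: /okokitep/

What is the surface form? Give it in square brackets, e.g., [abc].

Rule 1 Glottal Epenthesis: [okokitep] → [hokokitep]
Rule 2 Velar Fronting: [hokokitep] → [hokotitep]
Rule 3 Apocope: no change — [hokotitep]
Rule 4 Nasal Assimilation: no change — [hokotitep]
Rule 5 Intervocalic Voicing: [hokotitep] → [hogodidep]

[hogodidep]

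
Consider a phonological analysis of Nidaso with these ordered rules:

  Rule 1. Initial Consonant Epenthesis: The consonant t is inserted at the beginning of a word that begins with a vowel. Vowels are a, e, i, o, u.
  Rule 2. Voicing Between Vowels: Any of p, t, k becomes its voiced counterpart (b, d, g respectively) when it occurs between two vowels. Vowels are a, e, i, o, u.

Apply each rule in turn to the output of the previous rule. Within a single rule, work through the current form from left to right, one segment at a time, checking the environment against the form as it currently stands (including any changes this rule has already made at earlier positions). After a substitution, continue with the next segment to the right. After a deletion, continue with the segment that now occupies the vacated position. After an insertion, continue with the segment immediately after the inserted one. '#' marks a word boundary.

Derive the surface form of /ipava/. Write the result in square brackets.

Rule 1 Initial Consonant Epenthesis: [ipava] → [tipava]
Rule 2 Voicing Between Vowels: [tipava] → [tibava]

[tibava]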